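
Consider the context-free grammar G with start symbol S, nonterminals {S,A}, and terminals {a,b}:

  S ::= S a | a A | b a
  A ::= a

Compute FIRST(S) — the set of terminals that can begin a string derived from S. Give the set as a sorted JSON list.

FIRST sets, iterate to fixpoint:
round 1:
  A via A→a: +{a}
  S via S→a A: +{a}
  S via S→b a: +{b}
  S: {a,b}  A: {a}
round 2: (stable)
  S: {a,b}  A: {a}

FIRST(S) = ["a", "b"]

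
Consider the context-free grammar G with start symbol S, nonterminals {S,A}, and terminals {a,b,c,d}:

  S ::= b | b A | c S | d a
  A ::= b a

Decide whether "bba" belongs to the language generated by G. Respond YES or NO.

CNF form of G:
  S -> T0 A | T2 S | T3 T1 | b
  A -> T0 T1
  T0 -> b
  T1 -> a
  T2 -> c
  T3 -> d

CYK fill:
  cell(0,0) b: {S,T0}  orig:{S}
  cell(1,1) b: {S,T0}  orig:{S}
  cell(2,2) a: {T1}  orig:{}
  cell(0,1) bb: ∅
  cell(1,2) ba: {A}
  cell(0,2) bba: {S}

S ∈ T[0,2] ⇒ YES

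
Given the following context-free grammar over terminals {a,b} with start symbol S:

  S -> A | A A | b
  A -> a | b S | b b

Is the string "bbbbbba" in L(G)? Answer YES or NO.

CNF form of G:
  S -> A A | T0 S | T0 T0 | a | b
  A -> T0 S | T0 T0 | a
  T0 -> b

Fill CYK table bottom-up:
  T[0,0] 'b' = {S,T0}  orig:{S}
  T[1,1] 'b' = {S,T0}  orig:{S}
  T[2,2] 'b' = {S,T0}  orig:{S}
  T[3,3] 'b' = {S,T0}  orig:{S}
  T[4,4] 'b' = {S,T0}  orig:{S}
  T[5,5] 'b' = {S,T0}  orig:{S}
  T[6,6] 'a' = {A,S}
  T[0,1] 'bb' = {A,S}
  T[1,2] 'bb' = {A,S}
  T[2,3] 'bb' = {A,S}
  T[3,4] 'bb' = {A,S}
  T[4,5] 'bb' = {A,S}
  T[5,6] 'ba' = {A,S}
  T[0,2] 'bbb' = {A,S}
  T[1,3] 'bbb' = {A,S}
  T[2,4] 'bbb' = {A,S}
  T[3,5] 'bbb' = {A,S}
  T[4,6] 'bba' = {A,S}
  T[0,3] 'bbbb' = {A,S}
  T[1,4] 'bbbb' = {A,S}
  T[2,5] 'bbbb' = {A,S}
  T[3,6] 'bbba' = {A,S}
  T[0,4] 'bbbbb' = {A,S}
  T[1,5] 'bbbbb' = {A,S}
  T[2,6] 'bbbba' = {A,S}
  T[0,5] 'bbbbbb' = {A,S}
  T[1,6] 'bbbbba' = {A,S}
  T[0,6] 'bbbbbba' = {A,S}

S ∈ T[0,6] ⇒ YES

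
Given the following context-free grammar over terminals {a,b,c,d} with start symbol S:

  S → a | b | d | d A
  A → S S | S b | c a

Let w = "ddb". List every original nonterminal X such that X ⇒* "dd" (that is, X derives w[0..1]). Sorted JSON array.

Convert to CNF:
  S -> T3 A | a | b | d
  A -> S S | S T0 | T1 T2
  T0 -> b
  T1 -> c
  T2 -> a
  T3 -> d

Fill CYK table bottom-up, restricted to cells inside w[0..1]:
  [0..0]={S,T3}  "d"  orig:{S}
  [1..1]={S,T3}  "d"  orig:{S}
  [0..1]={A}  "dd"

Original NTs in T[0,1] deriving "dd": ["A"]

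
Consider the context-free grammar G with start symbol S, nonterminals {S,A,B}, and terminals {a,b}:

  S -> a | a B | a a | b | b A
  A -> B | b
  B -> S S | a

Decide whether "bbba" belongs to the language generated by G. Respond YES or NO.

CNF form of G:
  S -> T0 B | T0 T0 | T1 A | a | b
  A -> S S | a | b
  B -> S S | a
  T0 -> a
  T1 -> b

CYK fill:
  cell(0,0) b: {A,S,T1}  orig:{A,S}
  cell(1,1) b: {A,S,T1}  orig:{A,S}
  cell(2,2) b: {A,S,T1}  orig:{A,S}
  cell(3,3) a: {A,B,S,T0}  orig:{A,B,S}
  cell(0,1) bb: {A,B,S}
  cell(1,2) bb: {A,B,S}
  cell(2,3) ba: {A,B,S}
  cell(0,2) bbb: {A,B,S}
  cell(1,3) bba: {A,B,S}
  cell(0,3) bbba: {A,B,S}

S ∈ T[0,3] ⇒ YES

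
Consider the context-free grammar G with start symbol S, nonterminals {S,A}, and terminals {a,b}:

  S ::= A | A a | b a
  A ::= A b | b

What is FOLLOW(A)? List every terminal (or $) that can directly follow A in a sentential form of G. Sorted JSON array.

FIRST sets, iterate to fixpoint:
iter 1:
  A via A→b: +{b}
  S via S→A: +{b}
  S: {b}  A: {b}
iter 2: done
  S: {b}  A: {b}

FOLLOW iteration:
FOLLOW(S) := {$}
round 1:
  A→A b: FOLLOW(A) ⊇ FIRST(b) = {b}; new: +{b}
  S→A: FOLLOW(A) ⊇ FOLLOW(S) ⊇ {$}; new: +{$}
  S→A a: FOLLOW(A) ⊇ FIRST(a) = {a}; new: +{a}
  S: {$}  A: {$,a,b}
round 2: done
  S: {$}  A: {$,a,b}

FOLLOW(A) = ["$", "a", "b"]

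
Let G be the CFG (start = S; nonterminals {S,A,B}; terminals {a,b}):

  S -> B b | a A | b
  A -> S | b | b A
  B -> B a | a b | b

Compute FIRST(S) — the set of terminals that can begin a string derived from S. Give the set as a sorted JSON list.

FIRST sets, iterate to fixpoint:
iter 1:
  A via A→b: +{b}
  B via B→a b: +{a}
  B via B→b: +{b}
  S via S→B b: +{a,b}
  S: {a,b}  A: {b}  B: {a,b}
iter 2:
  A via A→S: +{a}
  S: {a,b}  A: {a,b}  B: {a,b}
iter 3: — fixpoint
  S: {a,b}  A: {a,b}  B: {a,b}

FIRST(S) = ["a", "b"]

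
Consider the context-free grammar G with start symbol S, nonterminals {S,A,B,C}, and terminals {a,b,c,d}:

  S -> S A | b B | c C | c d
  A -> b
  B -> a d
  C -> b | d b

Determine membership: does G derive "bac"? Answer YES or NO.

Convert to CNF:
  S -> S A | T2 B | T3 C | T3 T1
  A -> b
  B -> T0 T1
  C -> T1 T2 | b
  T0 -> a
  T1 -> d
  T2 -> b
  T3 -> c

Fill CYK table bottom-up:
  [0..0]={A,C,T2}  "b"  orig:{A,C}
  [1..1]={T0}  "a"  orig:{}
  [2..2]={T3}  "c"  orig:{}
  [0..1]=∅  "ba"
  [1..2]=∅  "ac"
  [0..2]=∅  "bac"

S ∉ T[0,2] ⇒ NO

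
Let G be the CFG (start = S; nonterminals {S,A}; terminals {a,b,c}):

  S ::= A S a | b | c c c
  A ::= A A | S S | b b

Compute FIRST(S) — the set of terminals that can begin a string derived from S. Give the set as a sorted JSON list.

FIRST sets, iterate to fixpoint:
round 1:
  A via A→b b: +{b}
  S via S→A S a: +{b}
  S via S→c c c: +{c}
  FIRST[S]={b,c}  FIRST[A]={b}
round 2:
  A via A→S S: +{c}
  FIRST[S]={b,c}  FIRST[A]={b,c}
round 3: (no change)
  FIRST[S]={b,c}  FIRST[A]={b,c}

FIRST(S) = ["b", "c"]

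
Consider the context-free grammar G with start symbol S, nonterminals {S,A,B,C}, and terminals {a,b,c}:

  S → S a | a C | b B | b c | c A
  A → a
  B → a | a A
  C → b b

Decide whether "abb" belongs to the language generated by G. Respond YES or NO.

CNF form of G:
  S -> S T0 | T0 C | T1 B | T1 T2 | T2 A
  A -> a
  B -> T0 A | a
  C -> T1 T1
  T0 -> a
  T1 -> b
  T2 -> c

Fill CYK table bottom-up:
  T[0,0] 'a' = {A,B,T0}  orig:{A,B}
  T[1,1] 'b' = {T1}  orig:{}
  T[2,2] 'b' = {T1}  orig:{}
  T[0,1] 'ab' = ∅
  T[1,2] 'bb' = {C}
  T[0,2] 'abb' = {S}

S ∈ T[0,2] ⇒ YES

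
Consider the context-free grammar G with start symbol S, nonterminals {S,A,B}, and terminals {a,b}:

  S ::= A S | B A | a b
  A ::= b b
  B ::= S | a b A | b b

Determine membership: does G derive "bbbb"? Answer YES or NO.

Convert to CNF:
  S -> A S | B A | T1 T0
  A -> T0 T0
  B -> A S | B A | T0 T0 | T1 T0 | T1 X2
  T0 -> b
  T1 -> a
  X2 -> T0 A

Fill CYK table bottom-up:
  T[0,0] 'b' = {T0}  orig:{}
  T[1,1] 'b' = {T0}  orig:{}
  T[2,2] 'b' = {T0}  orig:{}
  T[3,3] 'b' = {T0}  orig:{}
  T[0,1] 'bb' = {A,B}
  T[1,2] 'bb' = {A,B}
  T[2,3] 'bb' = {A,B}
  T[0,2] 'bbb' = {X2}  orig:{}
  T[1,3] 'bbb' = {X2}  orig:{}
  T[0,3] 'bbbb' = {B,S}

S ∈ T[0,3] ⇒ YES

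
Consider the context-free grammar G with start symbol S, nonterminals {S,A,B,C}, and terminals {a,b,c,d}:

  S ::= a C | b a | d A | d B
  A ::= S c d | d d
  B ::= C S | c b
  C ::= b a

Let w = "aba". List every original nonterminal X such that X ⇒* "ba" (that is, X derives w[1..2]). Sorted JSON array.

CNF form of G:
  S -> T1 A | T1 B | T2 T3 | T3 C
  A -> S X4 | T1 T1
  B -> C S | T0 T2
  C -> T2 T3
  T0 -> c
  T1 -> d
  T2 -> b
  T3 -> a
  X4 -> T0 T1

CYK table (by increasing span) — only the sub-triangle for w[1..2]:
  [1..1]={T2}  "b"  orig:{}
  [2..2]={T3}  "a"  orig:{}
  [1..2]={C,S}  "ba"

Original NTs in T[1,2] deriving "ba": ["C", "S"]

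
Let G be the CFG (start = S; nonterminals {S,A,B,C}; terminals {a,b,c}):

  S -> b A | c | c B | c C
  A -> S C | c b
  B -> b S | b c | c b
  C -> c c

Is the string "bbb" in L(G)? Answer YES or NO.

Convert to CNF:
  S -> T0 B | T0 C | T1 A | c
  A -> S C | T0 T1
  B -> T0 T1 | T1 S | T1 T0
  C -> T0 T0
  T0 -> c
  T1 -> b

CYK fill:
  T[0,0] 'b' = {T1}  orig:{}
  T[1,1] 'b' = {T1}  orig:{}
  T[2,2] 'b' = {T1}  orig:{}
  T[0,1] 'bb' = ∅
  T[1,2] 'bb' = ∅
  T[0,2] 'bbb' = ∅

S ∉ T[0,2] ⇒ NO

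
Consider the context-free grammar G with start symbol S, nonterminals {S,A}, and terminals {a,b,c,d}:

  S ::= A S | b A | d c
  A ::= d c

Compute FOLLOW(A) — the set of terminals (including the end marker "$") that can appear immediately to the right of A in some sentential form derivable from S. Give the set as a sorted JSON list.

FIRST sets, iterate to fixpoint:
iter 1:
  A via A→d c: +{d}
  S via S→A S: +{d}
  S via S→b A: +{b}
  S: {b,d}  A: {d}
iter 2: (stable)
  S: {b,d}  A: {d}

FOLLOW sets:
seed FOLLOW(S) with $
pass 1:
  S→A S: FOLLOW(A) ⊇ FIRST(S) = {b,d}; new: +{b,d}
  S→b A: FOLLOW(A) ⊇ FOLLOW(S) ⊇ {$}; new: +{$}
  S: {$}  A: {$,b,d}
pass 2: done
  S: {$}  A: {$,b,d}

FOLLOW(A) = ["$", "b", "d"]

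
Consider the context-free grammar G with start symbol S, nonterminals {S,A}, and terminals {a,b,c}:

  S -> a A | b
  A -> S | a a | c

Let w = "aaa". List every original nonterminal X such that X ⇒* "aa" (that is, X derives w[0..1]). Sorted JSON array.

Convert to CNF:
  S -> T0 A | b
  A -> T0 A | T0 T0 | b | c
  T0 -> a

CYK table (by increasing span), restricted to cells inside w[0..1]:
  cell(0,0) a: {T0}  orig:{}
  cell(1,1) a: {T0}  orig:{}
  cell(0,1) aa: {A}

Original NTs in T[0,1] deriving "aa": ["A"]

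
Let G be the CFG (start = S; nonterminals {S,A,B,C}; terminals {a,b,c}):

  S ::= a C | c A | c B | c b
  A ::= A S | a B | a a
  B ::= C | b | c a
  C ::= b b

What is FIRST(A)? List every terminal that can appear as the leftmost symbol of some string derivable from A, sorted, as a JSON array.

FIRST sets, iterate to fixpoint:
[1]
  A via A→a B: +{a}
  B via B→b: +{b}
  B via B→c a: +{c}
  C via C→b b: +{b}
  S via S→a C: +{a}
  S via S→c A: +{c}
  FIRST(S)={a,c}  FIRST(A)={a}  FIRST(B)={b,c}  FIRST(C)={b}
[2] — fixpoint
  FIRST(S)={a,c}  FIRST(A)={a}  FIRST(B)={b,c}  FIRST(C)={b}

FIRST(A) = ["a"]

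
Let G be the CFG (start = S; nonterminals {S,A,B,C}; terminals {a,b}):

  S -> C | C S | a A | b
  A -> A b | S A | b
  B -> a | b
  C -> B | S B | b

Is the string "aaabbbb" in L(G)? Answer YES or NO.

Convert to CNF:
  S -> C S | S B | T1 A | a | b
  A -> A T0 | S A | b
  B -> a | b
  C -> S B | a | b
  T0 -> b
  T1 -> a

Fill CYK table bottom-up:
  cell(0,0) a: {B,C,S,T1}  orig:{B,C,S}
  cell(1,1) a: {B,C,S,T1}  orig:{B,C,S}
  cell(2,2) a: {B,C,S,T1}  orig:{B,C,S}
  cell(3,3) b: {A,B,C,S,T0}  orig:{A,B,C,S}
  cell(4,4) b: {A,B,C,S,T0}  orig:{A,B,C,S}
  cell(5,5) b: {A,B,C,S,T0}  orig:{A,B,C,S}
  cell(6,6) b: {A,B,C,S,T0}  orig:{A,B,C,S}
  cell(0,1) aa: {C,S}
  cell(1,2) aa: {C,S}
  cell(2,3) ab: {A,C,S}
  cell(3,4) bb: {A,C,S}
  cell(4,5) bb: {A,C,S}
  cell(5,6) bb: {A,C,S}
  cell(0,2) aaa: {C,S}
  cell(1,3) aab: {A,C,S}
  cell(2,4) abb: {A,C,S}
  cell(3,5) bbb: {A,C,S}
  cell(4,6) bbb: {A,C,S}
  cell(0,3) aaab: {A,C,S}
  cell(1,4) aabb: {A,C,S}
  cell(2,5) abbb: {A,C,S}
  cell(3,6) bbbb: {A,C,S}
  cell(0,4) aaabb: {A,C,S}
  cell(1,5) aabbb: {A,C,S}
  cell(2,6) abbbb: {A,C,S}
  cell(0,5) aaabbb: {A,C,S}
  cell(1,6) aabbbb: {A,C,S}
  cell(0,6) aaabbbb: {A,C,S}

S ∈ T[0,6] ⇒ YES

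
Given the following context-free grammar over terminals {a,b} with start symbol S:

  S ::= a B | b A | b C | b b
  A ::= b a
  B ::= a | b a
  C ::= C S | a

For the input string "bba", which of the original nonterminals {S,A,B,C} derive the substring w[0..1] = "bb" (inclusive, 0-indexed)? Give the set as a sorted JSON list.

Convert to CNF:
  S -> T0 A | T0 C | T0 T0 | T1 B
  A -> T0 T1
  B -> T0 T1 | a
  C -> C S | a
  T0 -> b
  T1 -> a

CYK table (by increasing span), restricted to cells inside w[0..1]:
  T[0,0] 'b' = {T0}  orig:{}
  T[1,1] 'b' = {T0}  orig:{}
  T[0,1] 'bb' = {S}

Original NTs in T[0,1] deriving "bb": ["S"]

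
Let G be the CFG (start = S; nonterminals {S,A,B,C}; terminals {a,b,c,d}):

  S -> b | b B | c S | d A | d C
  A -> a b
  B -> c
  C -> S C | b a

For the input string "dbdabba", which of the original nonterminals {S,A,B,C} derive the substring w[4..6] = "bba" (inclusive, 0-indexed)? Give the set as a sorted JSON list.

Convert to CNF:
  S -> T1 B | T2 S | T3 A | T3 C | b
  A -> T0 T1
  B -> c
  C -> S C | T1 T0
  T0 -> a
  T1 -> b
  T2 -> c
  T3 -> d

Fill CYK table bottom-up (cells [i..j] with 4 ≤ i ≤ j ≤ 6 only):
  [4..4]={S,T1}  "b"  orig:{S}
  [5..5]={S,T1}  "b"  orig:{S}
  [6..6]={T0}  "a"  orig:{}
  [4..5]=∅  "bb"
  [5..6]={C}  "ba"
  [4..6]={C}  "bba"

Original NTs in T[4,6] deriving "bba": ["C"]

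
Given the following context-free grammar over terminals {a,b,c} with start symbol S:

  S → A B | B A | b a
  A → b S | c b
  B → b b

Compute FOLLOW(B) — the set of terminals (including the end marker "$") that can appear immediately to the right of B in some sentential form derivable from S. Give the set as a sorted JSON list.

FIRST sets, iterate to fixpoint:
pass 1:
  A via A→b S: +{b}
  A via A→c b: +{c}
  B via B→b b: +{b}
  S via S→A B: +{b,c}
  S: {b,c}  A: {b,c}  B: {b}
pass 2: — fixpoint
  S: {b,c}  A: {b,c}  B: {b}

FOLLOW iteration:
seed FOLLOW(S) with $
[1]
  S→A B: FOLLOW(A) ⊇ FIRST(B) = {b}; new: +{b}
  S→A B: FOLLOW(B) ⊇ FOLLOW(S) ⊇ {$}; new: +{$}
  S→B A: FOLLOW(B) ⊇ FIRST(A) = {b,c}; new: +{b,c}
  S→B A: FOLLOW(A) ⊇ FOLLOW(S) ⊇ {$}; new: +{$}
  FOLLOW[S]={$}  FOLLOW[A]={$,b}  FOLLOW[B]={$,b,c}
[2]
  A→b S: FOLLOW(S) ⊇ FOLLOW(A) ⊇ {$,b}; new: +{b}
  FOLLOW[S]={$,b}  FOLLOW[A]={$,b}  FOLLOW[B]={$,b,c}
[3] (stable)
  FOLLOW[S]={$,b}  FOLLOW[A]={$,b}  FOLLOW[B]={$,b,c}

FOLLOW(B) = ["$", "b", "c"]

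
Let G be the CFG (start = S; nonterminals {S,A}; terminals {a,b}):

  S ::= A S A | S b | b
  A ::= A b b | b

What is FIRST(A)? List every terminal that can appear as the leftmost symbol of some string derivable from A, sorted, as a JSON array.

FIRST sets, iterate to fixpoint:
round 1:
  A via A→b: +{b}
  S via S→A S A: +{b}
  FIRST[S]={b}  FIRST[A]={b}
round 2: — fixpoint
  FIRST[S]={b}  FIRST[A]={b}

FIRST(A) = ["b"]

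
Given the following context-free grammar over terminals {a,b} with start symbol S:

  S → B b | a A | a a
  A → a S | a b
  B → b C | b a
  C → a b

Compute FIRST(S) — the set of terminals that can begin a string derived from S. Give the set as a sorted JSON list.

FIRST sets, iterate to fixpoint:
round 1:
  A via A→a S: +{a}
  B via B→b C: +{b}
  C via C→a b: +{a}
  S via S→B b: +{b}
  S via S→a A: +{a}
  FIRST[S]={a,b}  FIRST[A]={a}  FIRST[B]={b}  FIRST[C]={a}
round 2: (stable)
  FIRST[S]={a,b}  FIRST[A]={a}  FIRST[B]={b}  FIRST[C]={a}

FIRST(S) = ["a", "b"]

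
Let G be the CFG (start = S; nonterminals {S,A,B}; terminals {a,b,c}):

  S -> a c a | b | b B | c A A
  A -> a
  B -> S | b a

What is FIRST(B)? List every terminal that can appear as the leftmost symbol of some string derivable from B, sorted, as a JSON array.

Compute FIRST by fixpoint:
iter 1:
  A via A→a: +{a}
  B via B→b a: +{b}
  S via S→a c a: +{a}
  S via S→b: +{b}
  S via S→c A A: +{c}
  S: {a,b,c}  A: {a}  B: {b}
iter 2:
  B via B→S: +{a,c}
  S: {a,b,c}  A: {a}  B: {a,b,c}
iter 3: (no change)
  S: {a,b,c}  A: {a}  B: {a,b,c}

FIRST(B) = ["a", "b", "c"]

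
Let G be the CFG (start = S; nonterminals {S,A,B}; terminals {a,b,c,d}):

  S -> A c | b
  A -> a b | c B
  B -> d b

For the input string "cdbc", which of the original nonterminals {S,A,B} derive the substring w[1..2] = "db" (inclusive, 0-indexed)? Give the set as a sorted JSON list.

Convert to CNF:
  S -> A T2 | b
  A -> T0 T1 | T2 B
  B -> T3 T1
  T0 -> a
  T1 -> b
  T2 -> c
  T3 -> d

CYK fill (cells [i..j] with 1 ≤ i ≤ j ≤ 2 only):
  T[1,1] 'd' = {T3}  orig:{}
  T[2,2] 'b' = {S,T1}  orig:{S}
  T[1,2] 'db' = {B}

Original NTs in T[1,2] deriving "db": ["B"]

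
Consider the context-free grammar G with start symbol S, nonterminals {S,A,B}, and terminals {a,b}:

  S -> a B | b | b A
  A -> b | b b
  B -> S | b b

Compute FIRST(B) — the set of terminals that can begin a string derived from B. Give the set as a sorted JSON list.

FIRST iteration:
[1]
  A via A→b: +{b}
  B via B→b b: +{b}
  S via S→a B: +{a}
  S via S→b: +{b}
  FIRST[S]={a,b}  FIRST[A]={b}  FIRST[B]={b}
[2]
  B via B→S: +{a}
  FIRST[S]={a,b}  FIRST[A]={b}  FIRST[B]={a,b}
[3] done
  FIRST[S]={a,b}  FIRST[A]={b}  FIRST[B]={a,b}

FIRST(B) = ["a", "b"]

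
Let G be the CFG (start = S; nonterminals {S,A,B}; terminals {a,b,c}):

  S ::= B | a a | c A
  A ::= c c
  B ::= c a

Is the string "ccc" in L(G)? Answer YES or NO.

CNF form of G:
  S -> T0 A | T0 T1 | T1 T1
  A -> T0 T0
  B -> T0 T1
  T0 -> c
  T1 -> a

CYK fill:
  cell(0,0) c: {T0}  orig:{}
  cell(1,1) c: {T0}  orig:{}
  cell(2,2) c: {T0}  orig:{}
  cell(0,1) cc: {A}
  cell(1,2) cc: {A}
  cell(0,2) ccc: {S}

S ∈ T[0,2] ⇒ YES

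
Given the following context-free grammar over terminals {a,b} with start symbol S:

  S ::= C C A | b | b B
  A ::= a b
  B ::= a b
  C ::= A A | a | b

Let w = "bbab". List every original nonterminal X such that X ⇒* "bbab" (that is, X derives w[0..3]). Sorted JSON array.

Convert to CNF:
  S -> C X2 | T1 B | b
  A -> T0 T1
  B -> T0 T1
  C -> A A | a | b
  T0 -> a
  T1 -> b
  X2 -> C A

Fill CYK table bottom-up — only the sub-triangle for w[0..3]:
  [0..0]={C,S,T1}  "b"  orig:{C,S}
  [1..1]={C,S,T1}  "b"  orig:{C,S}
  [2..2]={C,T0}  "a"  orig:{C}
  [3..3]={C,S,T1}  "b"  orig:{C,S}
  [0..1]=∅  "bb"
  [1..2]=∅  "ba"
  [2..3]={A,B}  "ab"
  [0..2]=∅  "bba"
  [1..3]={S,X2}  "bab"  orig:{S}
  [0..3]={S}  "bbab"

Original NTs in T[0,3] deriving "bbab": ["S"]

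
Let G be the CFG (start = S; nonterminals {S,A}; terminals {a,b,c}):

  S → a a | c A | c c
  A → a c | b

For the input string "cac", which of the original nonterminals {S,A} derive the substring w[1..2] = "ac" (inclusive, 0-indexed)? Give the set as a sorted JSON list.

Convert to CNF:
  S -> T0 T0 | T1 A | T1 T1
  A -> T0 T1 | b
  T0 -> a
  T1 -> c

Fill CYK table bottom-up (cells [i..j] with 1 ≤ i ≤ j ≤ 2 only):
  cell(1,1) a: {T0}  orig:{}
  cell(2,2) c: {T1}  orig:{}
  cell(1,2) ac: {A}

Original NTs in T[1,2] deriving "ac": ["A"]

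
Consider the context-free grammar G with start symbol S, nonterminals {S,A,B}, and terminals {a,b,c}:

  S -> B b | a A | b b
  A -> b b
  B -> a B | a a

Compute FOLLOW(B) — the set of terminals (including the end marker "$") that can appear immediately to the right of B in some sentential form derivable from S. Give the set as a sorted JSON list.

FIRST iteration:
pass 1:
  A via A→b b: +{b}
  B via B→a B: +{a}
  S via S→B b: +{a}
  S via S→b b: +{b}
  FIRST[S]={a,b}  FIRST[A]={b}  FIRST[B]={a}
pass 2: (stable)
  FIRST[S]={a,b}  FIRST[A]={b}  FIRST[B]={a}

Compute FOLLOW by fixpoint:
initialize: $ ∈ FOLLOW(S)
iter 1:
  S→B b: FOLLOW(B) ⊇ FIRST(b) = {b}; new: +{b}
  S→a A: FOLLOW(A) ⊇ FOLLOW(S) ⊇ {$}; new: +{$}
  FOLLOW(S)={$}  FOLLOW(A)={$}  FOLLOW(B)={b}
iter 2: (no change)
  FOLLOW(S)={$}  FOLLOW(A)={$}  FOLLOW(B)={b}

FOLLOW(B) = ["b"]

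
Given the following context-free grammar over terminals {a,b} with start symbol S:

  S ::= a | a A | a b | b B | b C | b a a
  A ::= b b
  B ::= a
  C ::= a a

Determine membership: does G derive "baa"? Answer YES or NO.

CNF form of G:
  S -> T0 B | T0 C | T0 X2 | T1 A | T1 T0 | a
  A -> T0 T0
  B -> a
  C -> T1 T1
  T0 -> b
  T1 -> a
  X2 -> T1 T1

CYK table (by increasing span):
  [0..0]={T0}  "b"  orig:{}
  [1..1]={B,S,T1}  "a"  orig:{B,S}
  [2..2]={B,S,T1}  "a"  orig:{B,S}
  [0..1]={S}  "ba"
  [1..2]={C,X2}  "aa"  orig:{C}
  [0..2]={S}  "baa"

S ∈ T[0,2] ⇒ YES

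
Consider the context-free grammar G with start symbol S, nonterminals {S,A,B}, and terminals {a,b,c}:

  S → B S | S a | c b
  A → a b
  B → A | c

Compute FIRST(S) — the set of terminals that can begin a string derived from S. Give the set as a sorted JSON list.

FIRST sets, iterate to fixpoint:
[1]
  A via A→a b: +{a}
  B via B→A: +{a}
  B via B→c: +{c}
  S via S→B S: +{a,c}
  FIRST[S]={a,c}  FIRST[A]={a}  FIRST[B]={a,c}
[2] done
  FIRST[S]={a,c}  FIRST[A]={a}  FIRST[B]={a,c}

FIRST(S) = ["a", "c"]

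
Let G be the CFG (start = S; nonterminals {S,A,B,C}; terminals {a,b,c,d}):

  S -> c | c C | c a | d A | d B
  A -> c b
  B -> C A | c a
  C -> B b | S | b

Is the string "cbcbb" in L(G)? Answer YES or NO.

CNF form of G:
  S -> T0 C | T0 T2 | T3 A | T3 B | c
  A -> T0 T1
  B -> C A | T0 T2
  C -> B T1 | T0 C | T0 T2 | T3 A | T3 B | b | c
  T0 -> c
  T1 -> b
  T2 -> a
  T3 -> d

CYK table (by increasing span):
  [0..0]={C,S,T0}  "c"  orig:{C,S}
  [1..1]={C,T1}  "b"  orig:{C}
  [2..2]={C,S,T0}  "c"  orig:{C,S}
  [3..3]={C,T1}  "b"  orig:{C}
  [4..4]={C,T1}  "b"  orig:{C}
  [0..1]={A,C,S}  "cb"
  [1..2]=∅  "bc"
  [2..3]={A,C,S}  "cb"
  [3..4]=∅  "bb"
  [0..2]=∅  "cbc"
  [1..3]={B}  "bcb"
  [2..4]=∅  "cbb"
  [0..3]={B}  "cbcb"
  [1..4]={C}  "bcbb"
  [0..4]={C,S}  "cbcbb"

S ∈ T[0,4] ⇒ YES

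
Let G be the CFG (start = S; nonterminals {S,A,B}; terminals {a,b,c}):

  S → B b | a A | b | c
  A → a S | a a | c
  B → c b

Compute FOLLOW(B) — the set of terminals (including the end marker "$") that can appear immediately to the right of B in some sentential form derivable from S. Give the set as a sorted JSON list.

FIRST sets, iterate to fixpoint:
pass 1:
  A via A→a S: +{a}
  A via A→c: +{c}
  B via B→c b: +{c}
  S via S→B b: +{c}
  S via S→a A: +{a}
  S via S→b: +{b}
  FIRST(S)={a,b,c}  FIRST(A)={a,c}  FIRST(B)={c}
pass 2: (no change)
  FIRST(S)={a,b,c}  FIRST(A)={a,c}  FIRST(B)={c}

Compute FOLLOW by fixpoint:
seed FOLLOW(S) with $
pass 1:
  S→B b: FOLLOW(B) ⊇ FIRST(b) = {b}; new: +{b}
  S→a A: FOLLOW(A) ⊇ FOLLOW(S) ⊇ {$}; new: +{$}
  FOLLOW[S]={$}  FOLLOW[A]={$}  FOLLOW[B]={b}
pass 2: (no change)
  FOLLOW[S]={$}  FOLLOW[A]={$}  FOLLOW[B]={b}

FOLLOW(B) = ["b"]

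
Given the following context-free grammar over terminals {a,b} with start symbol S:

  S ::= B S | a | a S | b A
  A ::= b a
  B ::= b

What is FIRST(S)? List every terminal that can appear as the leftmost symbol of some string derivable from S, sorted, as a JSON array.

FIRST sets, iterate to fixpoint:
round 1:
  A via A→b a: +{b}
  B via B→b: +{b}
  S via S→B S: +{b}
  S via S→a: +{a}
  FIRST(S)={a,b}  FIRST(A)={b}  FIRST(B)={b}
round 2: (no change)
  FIRST(S)={a,b}  FIRST(A)={b}  FIRST(B)={b}

FIRST(S) = ["a", "b"]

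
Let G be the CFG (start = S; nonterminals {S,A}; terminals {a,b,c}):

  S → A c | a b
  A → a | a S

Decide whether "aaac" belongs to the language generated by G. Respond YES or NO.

CNF form of G:
  S -> A T1 | T0 T2
  A -> T0 S | a
  T0 -> a
  T1 -> c
  T2 -> b

Fill CYK table bottom-up:
  T[0,0] 'a' = {A,T0}  orig:{A}
  T[1,1] 'a' = {A,T0}  orig:{A}
  T[2,2] 'a' = {A,T0}  orig:{A}
  T[3,3] 'c' = {T1}  orig:{}
  T[0,1] 'aa' = ∅
  T[1,2] 'aa' = ∅
  T[2,3] 'ac' = {S}
  T[0,2] 'aaa' = ∅
  T[1,3] 'aac' = {A}
  T[0,3] 'aaac' = ∅

S ∉ T[0,3] ⇒ NO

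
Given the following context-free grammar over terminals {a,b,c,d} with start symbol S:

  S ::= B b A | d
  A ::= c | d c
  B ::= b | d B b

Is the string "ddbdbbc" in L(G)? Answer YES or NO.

CNF form of G:
  S -> B X4 | d
  A -> T0 T1 | c
  B -> T0 X3 | b
  T0 -> d
  T1 -> c
  T2 -> b
  X3 -> B T2
  X4 -> T2 A

Fill CYK table bottom-up:
  T[0,0] 'd' = {S,T0}  orig:{S}
  T[1,1] 'd' = {S,T0}  orig:{S}
  T[2,2] 'b' = {B,T2}  orig:{B}
  T[3,3] 'd' = {S,T0}  orig:{S}
  T[4,4] 'b' = {B,T2}  orig:{B}
  T[5,5] 'b' = {B,T2}  orig:{B}
  T[6,6] 'c' = {A,T1}  orig:{A}
  T[0,1] 'dd' = ∅
  T[1,2] 'db' = ∅
  T[2,3] 'bd' = ∅
  T[3,4] 'db' = ∅
  T[4,5] 'bb' = {X3}  orig:{}
  T[5,6] 'bc' = {X4}  orig:{}
  T[0,2] 'ddb' = ∅
  T[1,3] 'dbd' = ∅
  T[2,4] 'bdb' = ∅
  T[3,5] 'dbb' = {B}
  T[4,6] 'bbc' = {S}
  T[0,3] 'ddbd' = ∅
  T[1,4] 'dbdb' = ∅
  T[2,5] 'bdbb' = ∅
  T[3,6] 'dbbc' = ∅
  T[0,4] 'ddbdb' = ∅
  T[1,5] 'dbdbb' = ∅
  T[2,6] 'bdbbc' = ∅
  T[0,5] 'ddbdbb' = ∅
  T[1,6] 'dbdbbc' = ∅
  T[0,6] 'ddbdbbc' = ∅

S ∉ T[0,6] ⇒ NO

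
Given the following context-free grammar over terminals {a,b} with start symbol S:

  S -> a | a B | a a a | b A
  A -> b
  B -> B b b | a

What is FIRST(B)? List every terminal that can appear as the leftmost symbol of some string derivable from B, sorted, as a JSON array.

FIRST iteration:
round 1:
  A via A→b: +{b}
  B via B→a: +{a}
  S via S→a: +{a}
  S via S→b A: +{b}
  FIRST[S]={a,b}  FIRST[A]={b}  FIRST[B]={a}
round 2: (stable)
  FIRST[S]={a,b}  FIRST[A]={b}  FIRST[B]={a}

FIRST(B) = ["a"]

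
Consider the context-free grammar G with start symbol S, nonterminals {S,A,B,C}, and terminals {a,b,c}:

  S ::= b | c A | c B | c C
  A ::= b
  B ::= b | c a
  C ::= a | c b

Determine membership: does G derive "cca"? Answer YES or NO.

CNF form of G:
  S -> T0 A | T0 B | T0 C | b
  A -> b
  B -> T0 T1 | b
  C -> T0 T2 | a
  T0 -> c
  T1 -> a
  T2 -> b

CYK table (by increasing span):
  T[0,0] 'c' = {T0}  orig:{}
  T[1,1] 'c' = {T0}  orig:{}
  T[2,2] 'a' = {C,T1}  orig:{C}
  T[0,1] 'cc' = ∅
  T[1,2] 'ca' = {B,S}
  T[0,2] 'cca' = {S}

S ∈ T[0,2] ⇒ YES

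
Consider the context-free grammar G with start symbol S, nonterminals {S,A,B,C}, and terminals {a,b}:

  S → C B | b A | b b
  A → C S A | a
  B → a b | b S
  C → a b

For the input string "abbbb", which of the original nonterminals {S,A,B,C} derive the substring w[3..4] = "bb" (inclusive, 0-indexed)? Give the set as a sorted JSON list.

Convert to CNF:
  S -> C B | T1 A | T1 T1
  A -> C X2 | a
  B -> T0 T1 | T1 S
  C -> T0 T1
  T0 -> a
  T1 -> b
  X2 -> S A

CYK fill (cells [i..j] with 3 ≤ i ≤ j ≤ 4 only):
  cell(3,3) b: {T1}  orig:{}
  cell(4,4) b: {T1}  orig:{}
  cell(3,4) bb: {S}

Original NTs in T[3,4] deriving "bb": ["S"]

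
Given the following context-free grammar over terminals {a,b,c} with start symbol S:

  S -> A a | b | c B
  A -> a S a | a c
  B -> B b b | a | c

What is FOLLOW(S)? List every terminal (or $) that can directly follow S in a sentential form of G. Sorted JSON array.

Compute FIRST by fixpoint:
iter 1:
  A via A→a S a: +{a}
  B via B→a: +{a}
  B via B→c: +{c}
  S via S→A a: +{a}
  S via S→b: +{b}
  S via S→c B: +{c}
  FIRST(S)={a,b,c}  FIRST(A)={a}  FIRST(B)={a,c}
iter 2: — fixpoint
  FIRST(S)={a,b,c}  FIRST(A)={a}  FIRST(B)={a,c}

Compute FOLLOW by fixpoint:
initialize: $ ∈ FOLLOW(S)
[1]
  A→a S a: FOLLOW(S) ⊇ FIRST(a) = {a}; new: +{a}
  B→B b b: FOLLOW(B) ⊇ FIRST(b) = {b}; new: +{b}
  S→A a: FOLLOW(A) ⊇ FIRST(a) = {a}; new: +{a}
  S→c B: FOLLOW(B) ⊇ FOLLOW(S) ⊇ {$,a}; new: +{$,a}
  FOLLOW[S]={$,a}  FOLLOW[A]={a}  FOLLOW[B]={$,a,b}
[2] (stable)
  FOLLOW[S]={$,a}  FOLLOW[A]={a}  FOLLOW[B]={$,a,b}

FOLLOW(S) = ["$", "a"]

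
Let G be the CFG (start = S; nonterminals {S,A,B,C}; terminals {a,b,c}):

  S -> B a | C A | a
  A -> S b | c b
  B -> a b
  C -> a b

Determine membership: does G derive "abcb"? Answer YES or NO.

CNF form of G:
  S -> B T2 | C A | a
  A -> S T0 | T1 T0
  B -> T2 T0
  C -> T2 T0
  T0 -> b
  T1 -> c
  T2 -> a

Fill CYK table bottom-up:
  cell(0,0) a: {S,T2}  orig:{S}
  cell(1,1) b: {T0}  orig:{}
  cell(2,2) c: {T1}  orig:{}
  cell(3,3) b: {T0}  orig:{}
  cell(0,1) ab: {A,B,C}
  cell(1,2) bc: ∅
  cell(2,3) cb: {A}
  cell(0,2) abc: ∅
  cell(1,3) bcb: ∅
  cell(0,3) abcb: {S}

S ∈ T[0,3] ⇒ YES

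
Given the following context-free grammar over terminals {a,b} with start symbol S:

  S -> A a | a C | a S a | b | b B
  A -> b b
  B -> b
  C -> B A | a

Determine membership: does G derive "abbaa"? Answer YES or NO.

Convert to CNF:
  S -> A T1 | T0 B | T1 C | T1 X2 | b
  A -> T0 T0
  B -> b
  C -> B A | a
  T0 -> b
  T1 -> a
  X2 -> S T1

CYK fill:
  [0..0]={C,T1}  "a"  orig:{C}
  [1..1]={B,S,T0}  "b"  orig:{B,S}
  [2..2]={B,S,T0}  "b"  orig:{B,S}
  [3..3]={C,T1}  "a"  orig:{C}
  [4..4]={C,T1}  "a"  orig:{C}
  [0..1]=∅  "ab"
  [1..2]={A,S}  "bb"
  [2..3]={X2}  "ba"  orig:{}
  [3..4]={S}  "aa"
  [0..2]=∅  "abb"
  [1..3]={S,X2}  "bba"  orig:{S}
  [2..4]=∅  "baa"
  [0..3]={S}  "abba"
  [1..4]={X2}  "bbaa"  orig:{}
  [0..4]={S,X2}  "abbaa"  orig:{S}

S ∈ T[0,4] ⇒ YES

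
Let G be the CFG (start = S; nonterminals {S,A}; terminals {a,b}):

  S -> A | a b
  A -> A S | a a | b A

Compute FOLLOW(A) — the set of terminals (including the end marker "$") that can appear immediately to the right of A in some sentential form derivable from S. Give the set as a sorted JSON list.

Compute FIRST by fixpoint:
[1]
  A via A→a a: +{a}
  A via A→b A: +{b}
  S via S→A: +{a,b}
  FIRST[S]={a,b}  FIRST[A]={a,b}
[2] done
  FIRST[S]={a,b}  FIRST[A]={a,b}

FOLLOW sets:
FOLLOW(S) := {$}
[1]
  A→A S: FOLLOW(A) ⊇ FIRST(S) = {a,b}; new: +{a,b}
  A→A S: FOLLOW(S) ⊇ FOLLOW(A) ⊇ {a,b}; new: +{a,b}
  S→A: FOLLOW(A) ⊇ FOLLOW(S) ⊇ {$,a,b}; new: +{$}
  S: {$,a,b}  A: {$,a,b}
[2] done
  S: {$,a,b}  A: {$,a,b}

FOLLOW(A) = ["$", "a", "b"]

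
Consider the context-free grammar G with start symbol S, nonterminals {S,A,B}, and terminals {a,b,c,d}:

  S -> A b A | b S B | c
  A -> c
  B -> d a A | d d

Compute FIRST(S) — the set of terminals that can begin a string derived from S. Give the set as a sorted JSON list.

FIRST iteration:
round 1:
  A via A→c: +{c}
  B via B→d a A: +{d}
  S via S→A b A: +{c}
  S via S→b S B: +{b}
  FIRST(S)={b,c}  FIRST(A)={c}  FIRST(B)={d}
round 2: done
  FIRST(S)={b,c}  FIRST(A)={c}  FIRST(B)={d}

FIRST(S) = ["b", "c"]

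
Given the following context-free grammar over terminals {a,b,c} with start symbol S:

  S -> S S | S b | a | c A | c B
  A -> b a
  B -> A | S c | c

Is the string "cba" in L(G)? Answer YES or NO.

CNF form of G:
  S -> S S | S T0 | T2 A | T2 B | a
  A -> T0 T1
  B -> S T2 | T0 T1 | c
  T0 -> b
  T1 -> a
  T2 -> c

CYK fill:
  [0..0]={B,T2}  "c"  orig:{B}
  [1..1]={T0}  "b"  orig:{}
  [2..2]={S,T1}  "a"  orig:{S}
  [0..1]=∅  "cb"
  [1..2]={A,B}  "ba"
  [0..2]={S}  "cba"

S ∈ T[0,2] ⇒ YES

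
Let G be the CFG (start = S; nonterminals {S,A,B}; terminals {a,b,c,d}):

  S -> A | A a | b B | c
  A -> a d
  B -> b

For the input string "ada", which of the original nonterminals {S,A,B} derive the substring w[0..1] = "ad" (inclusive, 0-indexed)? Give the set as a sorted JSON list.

CNF form of G:
  S -> A T0 | T0 T1 | T2 B | c
  A -> T0 T1
  B -> b
  T0 -> a
  T1 -> d
  T2 -> b

Fill CYK table bottom-up, restricted to cells inside w[0..1]:
  cell(0,0) a: {T0}  orig:{}
  cell(1,1) d: {T1}  orig:{}
  cell(0,1) ad: {A,S}

Original NTs in T[0,1] deriving "ad": ["A", "S"]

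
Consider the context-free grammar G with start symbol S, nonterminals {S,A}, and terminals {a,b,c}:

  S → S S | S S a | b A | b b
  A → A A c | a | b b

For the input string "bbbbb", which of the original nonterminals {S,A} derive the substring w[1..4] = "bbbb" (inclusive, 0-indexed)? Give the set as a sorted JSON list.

CNF form of G:
  S -> S S | S X4 | T1 A | T1 T1
  A -> A X3 | T1 T1 | a
  T0 -> c
  T1 -> b
  T2 -> a
  X3 -> A T0
  X4 -> S T2

CYK table (by increasing span) — only the sub-triangle for w[1..4]:
  [1..1]={T1}  "b"  orig:{}
  [2..2]={T1}  "b"  orig:{}
  [3..3]={T1}  "b"  orig:{}
  [4..4]={T1}  "b"  orig:{}
  [1..2]={A,S}  "bb"
  [2..3]={A,S}  "bb"
  [3..4]={A,S}  "bb"
  [1..3]={S}  "bbb"
  [2..4]={S}  "bbb"
  [1..4]={S}  "bbbb"

Original NTs in T[1,4] deriving "bbbb": ["S"]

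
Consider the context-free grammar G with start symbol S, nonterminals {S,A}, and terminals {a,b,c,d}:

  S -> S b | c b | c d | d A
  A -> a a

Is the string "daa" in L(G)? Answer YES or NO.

CNF form of G:
  S -> S T1 | T2 T1 | T2 T3 | T3 A
  A -> T0 T0
  T0 -> a
  T1 -> b
  T2 -> c
  T3 -> d

CYK fill:
  cell(0,0) d: {T3}  orig:{}
  cell(1,1) a: {T0}  orig:{}
  cell(2,2) a: {T0}  orig:{}
  cell(0,1) da: ∅
  cell(1,2) aa: {A}
  cell(0,2) daa: {S}

S ∈ T[0,2] ⇒ YES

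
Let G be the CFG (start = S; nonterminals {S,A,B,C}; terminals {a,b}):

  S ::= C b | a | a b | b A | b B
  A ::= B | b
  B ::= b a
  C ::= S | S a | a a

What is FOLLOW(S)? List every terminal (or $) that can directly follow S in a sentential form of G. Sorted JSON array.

FIRST iteration:
[1]
  A via A→b: +{b}
  B via B→b a: +{b}
  C via C→a a: +{a}
  S via S→C b: +{a}
  S via S→b A: +{b}
  FIRST[S]={a,b}  FIRST[A]={b}  FIRST[B]={b}  FIRST[C]={a}
[2]
  C via C→S: +{b}
  FIRST[S]={a,b}  FIRST[A]={b}  FIRST[B]={b}  FIRST[C]={a,b}
[3] (stable)
  FIRST[S]={a,b}  FIRST[A]={b}  FIRST[B]={b}  FIRST[C]={a,b}

Compute FOLLOW by fixpoint:
seed FOLLOW(S) with $
round 1:
  C→S a: FOLLOW(S) ⊇ FIRST(a) = {a}; new: +{a}
  S→C b: FOLLOW(C) ⊇ FIRST(b) = {b}; new: +{b}
  S→b A: FOLLOW(A) ⊇ FOLLOW(S) ⊇ {$,a}; new: +{$,a}
  S→b B: FOLLOW(B) ⊇ FOLLOW(S) ⊇ {$,a}; new: +{$,a}
  FOLLOW(S)={$,a}  FOLLOW(A)={$,a}  FOLLOW(B)={$,a}  FOLLOW(C)={b}
round 2:
  C→S: FOLLOW(S) ⊇ FOLLOW(C) ⊇ {b}; new: +{b}
  S→b A: FOLLOW(A) ⊇ FOLLOW(S) ⊇ {$,a,b}; new: +{b}
  S→b B: FOLLOW(B) ⊇ FOLLOW(S) ⊇ {$,a,b}; new: +{b}
  FOLLOW(S)={$,a,b}  FOLLOW(A)={$,a,b}  FOLLOW(B)={$,a,b}  FOLLOW(C)={b}
round 3: done
  FOLLOW(S)={$,a,b}  FOLLOW(A)={$,a,b}  FOLLOW(B)={$,a,b}  FOLLOW(C)={b}

FOLLOW(S) = ["$", "a", "b"]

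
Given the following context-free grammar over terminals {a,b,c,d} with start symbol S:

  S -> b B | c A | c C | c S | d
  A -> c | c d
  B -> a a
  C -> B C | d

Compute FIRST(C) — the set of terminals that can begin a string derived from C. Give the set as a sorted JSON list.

FIRST iteration:
round 1:
  A via A→c: +{c}
  B via B→a a: +{a}
  C via C→B C: +{a}
  C via C→d: +{d}
  S via S→b B: +{b}
  S via S→c A: +{c}
  S via S→d: +{d}
  FIRST(S)={b,c,d}  FIRST(A)={c}  FIRST(B)={a}  FIRST(C)={a,d}
round 2: (no change)
  FIRST(S)={b,c,d}  FIRST(A)={c}  FIRST(B)={a}  FIRST(C)={a,d}

FIRST(C) = ["a", "d"]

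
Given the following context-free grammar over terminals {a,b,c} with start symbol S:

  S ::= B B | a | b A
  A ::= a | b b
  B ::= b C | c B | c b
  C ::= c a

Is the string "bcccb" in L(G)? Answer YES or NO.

CNF form of G:
  S -> B B | T0 A | a
  A -> T0 T0 | a
  B -> T0 C | T1 B | T1 T0
  C -> T1 T2
  T0 -> b
  T1 -> c
  T2 -> a

Fill CYK table bottom-up:
  cell(0,0) b: {T0}  orig:{}
  cell(1,1) c: {T1}  orig:{}
  cell(2,2) c: {T1}  orig:{}
  cell(3,3) c: {T1}  orig:{}
  cell(4,4) b: {T0}  orig:{}
  cell(0,1) bc: ∅
  cell(1,2) cc: ∅
  cell(2,3) cc: ∅
  cell(3,4) cb: {B}
  cell(0,2) bcc: ∅
  cell(1,3) ccc: ∅
  cell(2,4) ccb: {B}
  cell(0,3) bccc: ∅
  cell(1,4) cccb: {B}
  cell(0,4) bcccb: ∅

S ∉ T[0,4] ⇒ NO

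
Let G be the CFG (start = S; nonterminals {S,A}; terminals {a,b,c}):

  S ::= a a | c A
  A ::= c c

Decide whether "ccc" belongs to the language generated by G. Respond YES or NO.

CNF form of G:
  S -> T0 A | T1 T1
  A -> T0 T0
  T0 -> c
  T1 -> a

Fill CYK table bottom-up:
  [0..0]={T0}  "c"  orig:{}
  [1..1]={T0}  "c"  orig:{}
  [2..2]={T0}  "c"  orig:{}
  [0..1]={A}  "cc"
  [1..2]={A}  "cc"
  [0..2]={S}  "ccc"

S ∈ T[0,2] ⇒ YES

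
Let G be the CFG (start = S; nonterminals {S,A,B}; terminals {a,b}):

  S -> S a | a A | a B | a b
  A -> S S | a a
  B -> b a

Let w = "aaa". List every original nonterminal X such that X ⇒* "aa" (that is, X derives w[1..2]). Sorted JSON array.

Convert to CNF:
  S -> S T0 | T0 A | T0 B | T0 T1
  A -> S S | T0 T0
  B -> T1 T0
  T0 -> a
  T1 -> b

Fill CYK table bottom-up (cells [i..j] with 1 ≤ i ≤ j ≤ 2 only):
  cell(1,1) a: {T0}  orig:{}
  cell(2,2) a: {T0}  orig:{}
  cell(1,2) aa: {A}

Original NTs in T[1,2] deriving "aa": ["A"]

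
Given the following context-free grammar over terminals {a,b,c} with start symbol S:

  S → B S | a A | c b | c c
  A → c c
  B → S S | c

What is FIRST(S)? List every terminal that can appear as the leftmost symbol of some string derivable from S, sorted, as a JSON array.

Compute FIRST by fixpoint:
[1]
  A via A→c c: +{c}
  B via B→c: +{c}
  S via S→B S: +{c}
  S via S→a A: +{a}
  FIRST(S)={a,c}  FIRST(A)={c}  FIRST(B)={c}
[2]
  B via B→S S: +{a}
  FIRST(S)={a,c}  FIRST(A)={c}  FIRST(B)={a,c}
[3] done
  FIRST(S)={a,c}  FIRST(A)={c}  FIRST(B)={a,c}

FIRST(S) = ["a", "c"]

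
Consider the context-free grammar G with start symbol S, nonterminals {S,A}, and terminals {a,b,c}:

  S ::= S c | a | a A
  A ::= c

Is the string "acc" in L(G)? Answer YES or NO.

CNF form of G:
  S -> S T0 | T1 A | a
  A -> c
  T0 -> c
  T1 -> a

Fill CYK table bottom-up:
  cell(0,0) a: {S,T1}  orig:{S}
  cell(1,1) c: {A,T0}  orig:{A}
  cell(2,2) c: {A,T0}  orig:{A}
  cell(0,1) ac: {S}
  cell(1,2) cc: ∅
  cell(0,2) acc: {S}

S ∈ T[0,2] ⇒ YES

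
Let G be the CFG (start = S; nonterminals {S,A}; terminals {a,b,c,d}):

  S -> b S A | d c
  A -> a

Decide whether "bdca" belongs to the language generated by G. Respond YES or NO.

CNF form of G:
  S -> T0 X3 | T1 T2
  A -> a
  T0 -> b
  T1 -> d
  T2 -> c
  X3 -> S A

Fill CYK table bottom-up:
  cell(0,0) b: {T0}  orig:{}
  cell(1,1) d: {T1}  orig:{}
  cell(2,2) c: {T2}  orig:{}
  cell(3,3) a: {A}
  cell(0,1) bd: ∅
  cell(1,2) dc: {S}
  cell(2,3) ca: ∅
  cell(0,2) bdc: ∅
  cell(1,3) dca: {X3}  orig:{}
  cell(0,3) bdca: {S}

S ∈ T[0,3] ⇒ YES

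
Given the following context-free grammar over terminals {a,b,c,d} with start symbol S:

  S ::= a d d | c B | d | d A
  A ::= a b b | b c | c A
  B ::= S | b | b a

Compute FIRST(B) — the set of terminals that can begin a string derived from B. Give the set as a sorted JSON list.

Compute FIRST by fixpoint:
iter 1:
  A via A→a b b: +{a}
  A via A→b c: +{b}
  A via A→c A: +{c}
  B via B→b: +{b}
  S via S→a d d: +{a}
  S via S→c B: +{c}
  S via S→d: +{d}
  FIRST[S]={a,c,d}  FIRST[A]={a,b,c}  FIRST[B]={b}
iter 2:
  B via B→S: +{a,c,d}
  FIRST[S]={a,c,d}  FIRST[A]={a,b,c}  FIRST[B]={a,b,c,d}
iter 3: (stable)
  FIRST[S]={a,c,d}  FIRST[A]={a,b,c}  FIRST[B]={a,b,c,d}

FIRST(B) = ["a", "b", "c", "d"]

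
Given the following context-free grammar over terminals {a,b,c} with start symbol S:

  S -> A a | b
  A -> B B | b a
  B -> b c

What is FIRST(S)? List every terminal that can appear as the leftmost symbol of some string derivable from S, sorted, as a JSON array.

FIRST sets, iterate to fixpoint:
[1]
  A via A→b a: +{b}
  B via B→b c: +{b}
  S via S→A a: +{b}
  S: {b}  A: {b}  B: {b}
[2] done
  S: {b}  A: {b}  B: {b}

FIRST(S) = ["b"]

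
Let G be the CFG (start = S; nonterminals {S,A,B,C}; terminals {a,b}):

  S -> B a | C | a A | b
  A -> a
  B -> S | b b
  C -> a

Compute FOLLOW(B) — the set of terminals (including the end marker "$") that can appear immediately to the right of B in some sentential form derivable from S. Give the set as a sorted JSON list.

FIRST iteration:
iter 1:
  A via A→a: +{a}
  B via B→b b: +{b}
  C via C→a: +{a}
  S via S→B a: +{b}
  S via S→C: +{a}
  FIRST(S)={a,b}  FIRST(A)={a}  FIRST(B)={b}  FIRST(C)={a}
iter 2:
  B via B→S: +{a}
  FIRST(S)={a,b}  FIRST(A)={a}  FIRST(B)={a,b}  FIRST(C)={a}
iter 3: — fixpoint
  FIRST(S)={a,b}  FIRST(A)={a}  FIRST(B)={a,b}  FIRST(C)={a}

Compute FOLLOW by fixpoint:
initialize: $ ∈ FOLLOW(S)
pass 1:
  S→B a: FOLLOW(B) ⊇ FIRST(a) = {a}; new: +{a}
  S→C: FOLLOW(C) ⊇ FOLLOW(S) ⊇ {$}; new: +{$}
  S→a A: FOLLOW(A) ⊇ FOLLOW(S) ⊇ {$}; new: +{$}
  S: {$}  A: {$}  B: {a}  C: {$}
pass 2:
  B→S: FOLLOW(S) ⊇ FOLLOW(B) ⊇ {a}; new: +{a}
  S→C: FOLLOW(C) ⊇ FOLLOW(S) ⊇ {$,a}; new: +{a}
  S→a A: FOLLOW(A) ⊇ FOLLOW(S) ⊇ {$,a}; new: +{a}
  S: {$,a}  A: {$,a}  B: {a}  C: {$,a}
pass 3: (no change)
  S: {$,a}  A: {$,a}  B: {a}  C: {$,a}

FOLLOW(B) = ["a"]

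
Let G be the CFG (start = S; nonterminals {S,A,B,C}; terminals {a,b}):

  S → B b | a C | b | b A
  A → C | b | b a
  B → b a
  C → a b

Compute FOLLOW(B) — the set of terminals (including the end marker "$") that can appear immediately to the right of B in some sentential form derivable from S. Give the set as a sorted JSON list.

Compute FIRST by fixpoint:
round 1:
  A via A→b: +{b}
  B via B→b a: +{b}
  C via C→a b: +{a}
  S via S→B b: +{b}
  S via S→a C: +{a}
  FIRST(S)={a,b}  FIRST(A)={b}  FIRST(B)={b}  FIRST(C)={a}
round 2:
  A via A→C: +{a}
  FIRST(S)={a,b}  FIRST(A)={a,b}  FIRST(B)={b}  FIRST(C)={a}
round 3: (stable)
  FIRST(S)={a,b}  FIRST(A)={a,b}  FIRST(B)={b}  FIRST(C)={a}

Compute FOLLOW by fixpoint:
initialize: $ ∈ FOLLOW(S)
pass 1:
  S→B b: FOLLOW(B) ⊇ FIRST(b) = {b}; new: +{b}
  S→a C: FOLLOW(C) ⊇ FOLLOW(S) ⊇ {$}; new: +{$}
  S→b A: FOLLOW(A) ⊇ FOLLOW(S) ⊇ {$}; new: +{$}
  FOLLOW[S]={$}  FOLLOW[A]={$}  FOLLOW[B]={b}  FOLLOW[C]={$}
pass 2: done
  FOLLOW[S]={$}  FOLLOW[A]={$}  FOLLOW[B]={b}  FOLLOW[C]={$}

FOLLOW(B) = ["b"]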